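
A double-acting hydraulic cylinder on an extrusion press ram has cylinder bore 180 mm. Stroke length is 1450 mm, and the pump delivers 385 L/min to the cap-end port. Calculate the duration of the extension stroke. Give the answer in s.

t ≈ 5.75 s

Cap-side area A_cap = π/4 × (180 mm)² = 25450 mm^2
Swept volume V = A × L; t = V / Q = A·L / Q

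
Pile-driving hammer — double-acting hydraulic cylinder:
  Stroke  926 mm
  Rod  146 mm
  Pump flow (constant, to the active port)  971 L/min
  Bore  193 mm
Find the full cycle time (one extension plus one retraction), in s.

t ≈ 2.39 s

Cap-side area A_cap = π/4 × (193 mm)² = 29260 mm^2
Rod-side annular area A_ann = π/4 × (193² − 146²) = 12510 mm^2
t_ext = A_cap·L/Q = 1.674 s
t_ret = A_ann·L/Q = 0.7160 s
t_cycle = t_ext + t_ret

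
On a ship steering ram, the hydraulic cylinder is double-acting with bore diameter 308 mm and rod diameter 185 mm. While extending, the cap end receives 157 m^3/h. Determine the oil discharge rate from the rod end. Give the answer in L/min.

Cap-side area A_cap = π/4 × (308 mm)² = 74510 mm^2
Rod-side annular area A_ann = π/4 × (308² − 185²) = 47630 mm^2
Piston speed v = Q_in/A_cap; rod-end outflow Q_out = v × A_ann = Q_in × A_ann/A_cap.

Q_out ≈ 1670 L/min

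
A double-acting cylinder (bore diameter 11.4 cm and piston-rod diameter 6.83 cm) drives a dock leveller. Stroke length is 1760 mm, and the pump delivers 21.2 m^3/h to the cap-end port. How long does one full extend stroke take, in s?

Cap-side area A_cap = π/4 × (11.4 cm)² = 102.1 cm^2
Swept volume V = A × L; t = V / Q = A·L / Q

t ≈ 3.05 s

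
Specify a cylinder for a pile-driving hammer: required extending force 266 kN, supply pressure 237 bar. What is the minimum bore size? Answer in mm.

D ≈ 120 mm

Extension force acts on the full piston face: F = P × (π/4)D².
D = √(4F / (πP)) = √(4 × 266 kN / (π × 237 bar))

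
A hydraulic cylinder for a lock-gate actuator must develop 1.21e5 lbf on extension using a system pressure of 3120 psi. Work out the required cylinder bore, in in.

Extension force acts on the full piston face: F = P × (π/4)D².
D = √(4F / (πP)) = √(4 × 1.21e5 lbf / (π × 3120 psi))

D ≈ 7.03 in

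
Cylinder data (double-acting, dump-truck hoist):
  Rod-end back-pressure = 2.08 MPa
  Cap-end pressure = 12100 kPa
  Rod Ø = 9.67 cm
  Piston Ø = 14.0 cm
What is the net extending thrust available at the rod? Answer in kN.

Cap-side area A_cap = π/4 × (14.0 cm)² = 153.9 cm^2
Rod-side annular area A_ann = π/4 × (14.0² − 9.67²) = 80.50 cm^2
Net thrust = P_cap·A_cap − P_rod·A_ann = 186.3 kN − 16.74 kN

F ≈ 170 kN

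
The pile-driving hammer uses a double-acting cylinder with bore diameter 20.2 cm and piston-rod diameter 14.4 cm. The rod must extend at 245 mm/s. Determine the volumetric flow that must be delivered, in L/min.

Cap-side area A_cap = π/4 × (20.2 cm)² = 320.5 cm^2
Q = A × v

Q ≈ 471 L/min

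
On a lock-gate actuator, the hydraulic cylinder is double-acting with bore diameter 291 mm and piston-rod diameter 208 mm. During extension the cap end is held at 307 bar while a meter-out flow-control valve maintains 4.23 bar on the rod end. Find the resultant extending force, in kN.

F ≈ 2030 kN

Cap-side area A_cap = π/4 × (291 mm)² = 66510 mm^2
Rod-side annular area A_ann = π/4 × (291² − 208²) = 32530 mm^2
Net thrust = P_cap·A_cap − P_rod·A_ann = 2042 kN − 13.76 kN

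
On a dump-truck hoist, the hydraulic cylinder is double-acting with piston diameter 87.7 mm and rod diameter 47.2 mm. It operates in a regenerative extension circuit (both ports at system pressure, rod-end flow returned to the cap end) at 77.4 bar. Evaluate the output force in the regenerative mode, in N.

With equal pressure on both faces, forces on the annular region cancel; the net push is pressure × rod cross-section.
Rod cross-section A_rod = π/4 × (47.2 mm)² = 1750 mm^2
F = P × A_rod

F ≈ 13500 N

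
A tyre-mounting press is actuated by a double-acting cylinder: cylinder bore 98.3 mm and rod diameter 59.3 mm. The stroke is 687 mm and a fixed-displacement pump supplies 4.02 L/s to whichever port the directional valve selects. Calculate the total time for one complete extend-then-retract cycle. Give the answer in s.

t ≈ 2.12 s

Cap-side area A_cap = π/4 × (98.3 mm)² = 7589 mm^2
Rod-side annular area A_ann = π/4 × (98.3² − 59.3²) = 4827 mm^2
t_ext = A_cap·L/Q = 1.297 s
t_ret = A_ann·L/Q = 0.8250 s
t_cycle = t_ext + t_ret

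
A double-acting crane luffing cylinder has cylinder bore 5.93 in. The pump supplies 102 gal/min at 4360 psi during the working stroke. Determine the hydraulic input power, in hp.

Hydraulic power = P × Q

W ≈ 259 hp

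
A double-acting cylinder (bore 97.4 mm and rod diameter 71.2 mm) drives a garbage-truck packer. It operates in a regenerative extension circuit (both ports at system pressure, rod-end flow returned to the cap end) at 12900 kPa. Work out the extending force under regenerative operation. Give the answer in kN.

With equal pressure on both faces, forces on the annular region cancel; the net push is pressure × rod cross-section.
Rod cross-section A_rod = π/4 × (71.2 mm)² = 3982 mm^2
F = P × A_rod

F ≈ 51.4 kN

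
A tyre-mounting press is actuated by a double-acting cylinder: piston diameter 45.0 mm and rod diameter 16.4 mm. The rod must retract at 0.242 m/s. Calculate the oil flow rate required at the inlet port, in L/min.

Rod-side annular area A_ann = π/4 × (45.0² − 16.4²) = 1379 mm^2
Q = A × v

Q ≈ 20.0 L/min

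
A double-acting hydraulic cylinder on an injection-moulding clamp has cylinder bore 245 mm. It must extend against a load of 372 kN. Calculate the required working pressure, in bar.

Cap-side area A_cap = π/4 × (245 mm)² = 47140 mm^2
P = F / A = 372 kN / A

P ≈ 78.9 bar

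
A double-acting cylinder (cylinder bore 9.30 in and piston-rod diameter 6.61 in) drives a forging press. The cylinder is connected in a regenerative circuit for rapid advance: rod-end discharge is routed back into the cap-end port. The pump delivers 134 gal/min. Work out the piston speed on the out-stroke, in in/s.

v ≈ 15.0 in/s

In regeneration the rod-end outflow joins the pump flow into the cap end, so the net volume the pump must supply per unit advance equals the rod cross-section area.
Rod cross-section A_rod = π/4 × (6.61 in)² = 34.32 in^2
v = Q_pump / A_rod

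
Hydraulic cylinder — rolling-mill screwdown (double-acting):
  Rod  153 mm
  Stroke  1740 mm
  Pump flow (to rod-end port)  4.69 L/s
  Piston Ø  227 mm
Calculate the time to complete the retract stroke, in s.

t ≈ 8.19 s

Rod-side annular area A_ann = π/4 × (227² − 153²) = 22090 mm^2
Swept volume V = A × L; t = V / Q = A·L / Q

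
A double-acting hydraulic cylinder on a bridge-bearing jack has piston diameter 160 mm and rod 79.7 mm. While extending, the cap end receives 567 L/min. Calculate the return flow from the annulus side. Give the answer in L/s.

Q_out ≈ 7.11 L/s

Cap-side area A_cap = π/4 × (160 mm)² = 20110 mm^2
Rod-side annular area A_ann = π/4 × (160² − 79.7²) = 15120 mm^2
Piston speed v = Q_in/A_cap; rod-end outflow Q_out = v × A_ann = Q_in × A_ann/A_cap.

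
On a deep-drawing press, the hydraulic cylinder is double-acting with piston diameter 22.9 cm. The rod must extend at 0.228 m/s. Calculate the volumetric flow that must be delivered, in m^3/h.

Cap-side area A_cap = π/4 × (22.9 cm)² = 411.9 cm^2
Q = A × v

Q ≈ 33.8 m^3/h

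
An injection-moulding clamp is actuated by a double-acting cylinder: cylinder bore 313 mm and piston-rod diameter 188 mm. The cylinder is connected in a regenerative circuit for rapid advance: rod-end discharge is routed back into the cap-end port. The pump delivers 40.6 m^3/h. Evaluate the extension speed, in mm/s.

In regeneration the rod-end outflow joins the pump flow into the cap end, so the net volume the pump must supply per unit advance equals the rod cross-section area.
Rod cross-section A_rod = π/4 × (188 mm)² = 27760 mm^2
v = Q_pump / A_rod

v ≈ 406 mm/s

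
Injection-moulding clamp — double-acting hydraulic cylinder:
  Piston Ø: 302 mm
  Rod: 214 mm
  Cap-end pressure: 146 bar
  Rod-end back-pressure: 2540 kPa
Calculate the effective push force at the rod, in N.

Cap-side area A_cap = π/4 × (302 mm)² = 71630 mm^2
Rod-side annular area A_ann = π/4 × (302² − 214²) = 35660 mm^2
Net thrust = P_cap·A_cap − P_rod·A_ann = 1.046e6 N − 90580 N

F ≈ 9.55e5 N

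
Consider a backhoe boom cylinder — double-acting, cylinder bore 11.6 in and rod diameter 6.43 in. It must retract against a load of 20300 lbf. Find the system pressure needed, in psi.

P ≈ 277 psi

Rod-side annular area A_ann = π/4 × (11.6² − 6.43²) = 73.21 in^2
Retraction: pressure acts on the annular area.
P = F / A = 20300 lbf / A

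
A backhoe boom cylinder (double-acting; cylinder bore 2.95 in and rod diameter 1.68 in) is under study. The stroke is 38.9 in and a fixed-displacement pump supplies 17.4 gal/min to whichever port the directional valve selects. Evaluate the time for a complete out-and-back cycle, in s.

Cap-side area A_cap = π/4 × (2.95 in)² = 6.835 in^2
Rod-side annular area A_ann = π/4 × (2.95² − 1.68²) = 4.618 in^2
t_ext = A_cap·L/Q = 3.969 s
t_ret = A_ann·L/Q = 2.682 s
t_cycle = t_ext + t_ret

t ≈ 6.65 s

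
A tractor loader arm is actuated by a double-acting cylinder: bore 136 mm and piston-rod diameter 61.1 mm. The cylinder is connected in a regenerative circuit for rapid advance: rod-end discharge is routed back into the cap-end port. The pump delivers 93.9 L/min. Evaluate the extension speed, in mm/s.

In regeneration the rod-end outflow joins the pump flow into the cap end, so the net volume the pump must supply per unit advance equals the rod cross-section area.
Rod cross-section A_rod = π/4 × (61.1 mm)² = 2932 mm^2
v = Q_pump / A_rod

v ≈ 534 mm/s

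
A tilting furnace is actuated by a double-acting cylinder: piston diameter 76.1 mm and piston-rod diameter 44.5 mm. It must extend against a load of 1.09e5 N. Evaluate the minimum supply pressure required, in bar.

P ≈ 240 bar

Cap-side area A_cap = π/4 × (76.1 mm)² = 4548 mm^2
P = F / A = 1.09e5 N / A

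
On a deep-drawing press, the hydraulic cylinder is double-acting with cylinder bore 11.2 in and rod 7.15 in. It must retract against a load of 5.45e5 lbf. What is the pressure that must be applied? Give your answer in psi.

Rod-side annular area A_ann = π/4 × (11.2² − 7.15²) = 58.37 in^2
Retraction: pressure acts on the annular area.
P = F / A = 5.45e5 lbf / A

P ≈ 9340 psi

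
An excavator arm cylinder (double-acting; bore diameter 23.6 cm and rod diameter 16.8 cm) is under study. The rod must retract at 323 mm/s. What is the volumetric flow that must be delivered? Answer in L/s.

Rod-side annular area A_ann = π/4 × (23.6² − 16.8²) = 215.8 cm^2
Q = A × v

Q ≈ 6.97 L/s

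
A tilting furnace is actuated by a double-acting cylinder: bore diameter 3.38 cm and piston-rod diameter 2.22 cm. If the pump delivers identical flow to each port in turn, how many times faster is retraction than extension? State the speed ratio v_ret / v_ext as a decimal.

v_ret/v_ext ≈ 1.76

Cap-side area A_cap = π/4 × (3.38 cm)² = 8.973 cm^2
Rod-side annular area A_ann = π/4 × (3.38² − 2.22²) = 5.102 cm^2
For equal Q, v ∝ 1/A, so v_ret/v_ext = A_cap/A_ann.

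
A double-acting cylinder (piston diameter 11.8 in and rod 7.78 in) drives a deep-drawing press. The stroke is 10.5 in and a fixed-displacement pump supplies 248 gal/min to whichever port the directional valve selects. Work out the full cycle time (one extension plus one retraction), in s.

Cap-side area A_cap = π/4 × (11.8 in)² = 109.4 in^2
Rod-side annular area A_ann = π/4 × (11.8² − 7.78²) = 61.82 in^2
t_ext = A_cap·L/Q = 1.203 s
t_ret = A_ann·L/Q = 0.6798 s
t_cycle = t_ext + t_ret

t ≈ 1.88 s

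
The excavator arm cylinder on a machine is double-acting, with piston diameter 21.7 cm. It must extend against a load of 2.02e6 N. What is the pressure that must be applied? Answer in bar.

P ≈ 546 bar

Cap-side area A_cap = π/4 × (21.7 cm)² = 369.8 cm^2
P = F / A = 2.02e6 N / A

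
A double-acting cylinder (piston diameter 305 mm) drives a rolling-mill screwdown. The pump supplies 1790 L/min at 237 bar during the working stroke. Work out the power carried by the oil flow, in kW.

W ≈ 707 kW

Hydraulic power = P × Q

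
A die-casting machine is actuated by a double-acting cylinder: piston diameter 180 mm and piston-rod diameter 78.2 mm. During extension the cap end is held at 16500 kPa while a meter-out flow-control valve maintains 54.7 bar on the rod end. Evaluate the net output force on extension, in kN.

Cap-side area A_cap = π/4 × (180 mm)² = 25450 mm^2
Rod-side annular area A_ann = π/4 × (180² − 78.2²) = 20640 mm^2
Net thrust = P_cap·A_cap − P_rod·A_ann = 419.9 kN − 112.9 kN

F ≈ 307 kN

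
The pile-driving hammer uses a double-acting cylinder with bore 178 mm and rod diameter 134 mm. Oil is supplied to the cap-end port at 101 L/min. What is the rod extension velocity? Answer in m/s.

Cap-side area A_cap = π/4 × (178 mm)² = 24880 mm^2
v = Q / A

v ≈ 0.0676 m/s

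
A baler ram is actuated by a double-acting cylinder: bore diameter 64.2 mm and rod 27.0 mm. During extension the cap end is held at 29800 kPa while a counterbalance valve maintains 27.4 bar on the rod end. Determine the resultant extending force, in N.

Cap-side area A_cap = π/4 × (64.2 mm)² = 3237 mm^2
Rod-side annular area A_ann = π/4 × (64.2² − 27.0²) = 2665 mm^2
Net thrust = P_cap·A_cap − P_rod·A_ann = 96470 N − 7301 N

F ≈ 89200 N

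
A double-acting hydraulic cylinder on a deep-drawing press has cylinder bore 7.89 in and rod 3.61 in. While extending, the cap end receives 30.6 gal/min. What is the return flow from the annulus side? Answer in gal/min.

Cap-side area A_cap = π/4 × (7.89 in)² = 48.89 in^2
Rod-side annular area A_ann = π/4 × (7.89² − 3.61²) = 38.66 in^2
Piston speed v = Q_in/A_cap; rod-end outflow Q_out = v × A_ann = Q_in × A_ann/A_cap.

Q_out ≈ 24.2 gal/min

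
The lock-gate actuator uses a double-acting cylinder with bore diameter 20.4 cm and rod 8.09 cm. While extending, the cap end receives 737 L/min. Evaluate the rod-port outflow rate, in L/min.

Q_out ≈ 621 L/min

Cap-side area A_cap = π/4 × (20.4 cm)² = 326.9 cm^2
Rod-side annular area A_ann = π/4 × (20.4² − 8.09²) = 275.4 cm^2
Piston speed v = Q_in/A_cap; rod-end outflow Q_out = v × A_ann = Q_in × A_ann/A_cap.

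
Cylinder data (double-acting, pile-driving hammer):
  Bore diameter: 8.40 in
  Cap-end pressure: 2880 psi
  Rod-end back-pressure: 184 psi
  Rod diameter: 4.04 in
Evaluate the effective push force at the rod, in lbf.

Cap-side area A_cap = π/4 × (8.40 in)² = 55.42 in^2
Rod-side annular area A_ann = π/4 × (8.40² − 4.04²) = 42.60 in^2
Net thrust = P_cap·A_cap − P_rod·A_ann = 1.596e5 lbf − 7838 lbf

F ≈ 1.52e5 lbf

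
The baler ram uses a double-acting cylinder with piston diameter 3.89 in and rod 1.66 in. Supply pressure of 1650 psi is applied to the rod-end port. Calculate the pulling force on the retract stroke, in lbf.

Rod-side annular area A_ann = π/4 × (3.89² − 1.66²) = 9.720 in^2
On retraction the pressure acts on the annular area (bore minus rod).
F = P × A_ann

F ≈ 16000 lbf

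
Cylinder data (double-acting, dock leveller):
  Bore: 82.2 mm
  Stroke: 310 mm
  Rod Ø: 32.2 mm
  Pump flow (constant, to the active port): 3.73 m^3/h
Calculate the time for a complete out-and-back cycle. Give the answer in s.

Cap-side area A_cap = π/4 × (82.2 mm)² = 5307 mm^2
Rod-side annular area A_ann = π/4 × (82.2² − 32.2²) = 4492 mm^2
t_ext = A_cap·L/Q = 1.588 s
t_ret = A_ann·L/Q = 1.344 s
t_cycle = t_ext + t_ret

t ≈ 2.93 s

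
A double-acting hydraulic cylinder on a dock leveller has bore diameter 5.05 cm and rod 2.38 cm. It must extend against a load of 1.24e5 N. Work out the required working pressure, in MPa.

Cap-side area A_cap = π/4 × (5.05 cm)² = 20.03 cm^2
P = F / A = 1.24e5 N / A

P ≈ 61.9 MPa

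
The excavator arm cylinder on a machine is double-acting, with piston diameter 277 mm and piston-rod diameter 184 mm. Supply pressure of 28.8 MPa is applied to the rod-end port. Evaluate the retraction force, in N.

Rod-side annular area A_ann = π/4 × (277² − 184²) = 33670 mm^2
On retraction the pressure acts on the annular area (bore minus rod).
F = P × A_ann

F ≈ 9.70e5 N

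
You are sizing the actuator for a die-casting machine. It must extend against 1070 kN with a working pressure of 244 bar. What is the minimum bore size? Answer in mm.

Extension force acts on the full piston face: F = P × (π/4)D².
D = √(4F / (πP)) = √(4 × 1070 kN / (π × 244 bar))

D ≈ 236 mm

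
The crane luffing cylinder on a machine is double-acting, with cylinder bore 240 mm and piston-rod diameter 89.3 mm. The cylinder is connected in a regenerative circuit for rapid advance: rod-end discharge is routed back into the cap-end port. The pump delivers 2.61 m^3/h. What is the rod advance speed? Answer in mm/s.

v ≈ 116 mm/s

In regeneration the rod-end outflow joins the pump flow into the cap end, so the net volume the pump must supply per unit advance equals the rod cross-section area.
Rod cross-section A_rod = π/4 × (89.3 mm)² = 6263 mm^2
v = Q_pump / A_rod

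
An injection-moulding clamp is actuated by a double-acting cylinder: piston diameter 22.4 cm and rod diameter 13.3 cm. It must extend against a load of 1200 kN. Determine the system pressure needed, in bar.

P ≈ 305 bar

Cap-side area A_cap = π/4 × (22.4 cm)² = 394.1 cm^2
P = F / A = 1200 kN / A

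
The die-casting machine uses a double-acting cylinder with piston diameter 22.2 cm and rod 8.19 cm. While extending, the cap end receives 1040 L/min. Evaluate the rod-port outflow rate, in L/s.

Q_out ≈ 15.0 L/s

Cap-side area A_cap = π/4 × (22.2 cm)² = 387.1 cm^2
Rod-side annular area A_ann = π/4 × (22.2² − 8.19²) = 334.4 cm^2
Piston speed v = Q_in/A_cap; rod-end outflow Q_out = v × A_ann = Q_in × A_ann/A_cap.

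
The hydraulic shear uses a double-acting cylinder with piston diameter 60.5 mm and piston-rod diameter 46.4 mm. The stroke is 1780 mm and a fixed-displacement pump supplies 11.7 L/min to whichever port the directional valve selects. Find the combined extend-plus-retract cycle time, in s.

t ≈ 37.0 s

Cap-side area A_cap = π/4 × (60.5 mm)² = 2875 mm^2
Rod-side annular area A_ann = π/4 × (60.5² − 46.4²) = 1184 mm^2
t_ext = A_cap·L/Q = 26.24 s
t_ret = A_ann·L/Q = 10.81 s
t_cycle = t_ext + t_ret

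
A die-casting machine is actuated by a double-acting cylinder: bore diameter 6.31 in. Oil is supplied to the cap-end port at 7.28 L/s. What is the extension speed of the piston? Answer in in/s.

Cap-side area A_cap = π/4 × (6.31 in)² = 31.27 in^2
v = Q / A

v ≈ 14.2 in/s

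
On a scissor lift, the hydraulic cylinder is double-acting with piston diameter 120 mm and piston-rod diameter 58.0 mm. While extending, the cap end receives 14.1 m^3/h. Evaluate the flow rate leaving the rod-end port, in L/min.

Q_out ≈ 180 L/min

Cap-side area A_cap = π/4 × (120 mm)² = 11310 mm^2
Rod-side annular area A_ann = π/4 × (120² − 58.0²) = 8668 mm^2
Piston speed v = Q_in/A_cap; rod-end outflow Q_out = v × A_ann = Q_in × A_ann/A_cap.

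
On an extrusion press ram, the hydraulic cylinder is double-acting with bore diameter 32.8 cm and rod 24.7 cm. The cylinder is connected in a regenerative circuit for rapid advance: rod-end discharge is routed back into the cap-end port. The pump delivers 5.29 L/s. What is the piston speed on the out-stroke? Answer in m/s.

In regeneration the rod-end outflow joins the pump flow into the cap end, so the net volume the pump must supply per unit advance equals the rod cross-section area.
Rod cross-section A_rod = π/4 × (24.7 cm)² = 479.2 cm^2
v = Q_pump / A_rod

v ≈ 0.110 m/s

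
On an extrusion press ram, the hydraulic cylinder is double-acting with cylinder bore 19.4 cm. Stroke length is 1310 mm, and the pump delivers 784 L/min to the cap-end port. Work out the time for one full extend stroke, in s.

t ≈ 2.96 s

Cap-side area A_cap = π/4 × (19.4 cm)² = 295.6 cm^2
Swept volume V = A × L; t = V / Q = A·L / Q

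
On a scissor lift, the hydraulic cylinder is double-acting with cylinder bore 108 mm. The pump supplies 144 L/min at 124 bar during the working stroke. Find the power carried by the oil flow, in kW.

W ≈ 29.8 kW

Hydraulic power = P × Q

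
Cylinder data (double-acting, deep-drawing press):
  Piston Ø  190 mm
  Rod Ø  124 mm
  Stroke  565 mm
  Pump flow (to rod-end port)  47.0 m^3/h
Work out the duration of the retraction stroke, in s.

t ≈ 0.704 s

Rod-side annular area A_ann = π/4 × (190² − 124²) = 16280 mm^2
Swept volume V = A × L; t = V / Q = A·L / Q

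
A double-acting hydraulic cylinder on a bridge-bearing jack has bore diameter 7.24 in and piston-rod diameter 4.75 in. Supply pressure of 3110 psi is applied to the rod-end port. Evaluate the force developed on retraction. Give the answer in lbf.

Rod-side annular area A_ann = π/4 × (7.24² − 4.75²) = 23.45 in^2
On retraction the pressure acts on the annular area (bore minus rod).
F = P × A_ann

F ≈ 72900 lbf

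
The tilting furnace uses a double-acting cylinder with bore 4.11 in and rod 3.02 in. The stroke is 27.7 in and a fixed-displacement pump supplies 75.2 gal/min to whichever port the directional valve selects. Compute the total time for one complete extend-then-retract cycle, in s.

t ≈ 1.85 s

Cap-side area A_cap = π/4 × (4.11 in)² = 13.27 in^2
Rod-side annular area A_ann = π/4 × (4.11² − 3.02²) = 6.104 in^2
t_ext = A_cap·L/Q = 1.269 s
t_ret = A_ann·L/Q = 0.5840 s
t_cycle = t_ext + t_ret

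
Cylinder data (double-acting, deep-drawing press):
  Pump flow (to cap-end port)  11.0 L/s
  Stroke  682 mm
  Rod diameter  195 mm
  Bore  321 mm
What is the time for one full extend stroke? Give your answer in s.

Cap-side area A_cap = π/4 × (321 mm)² = 80930 mm^2
Swept volume V = A × L; t = V / Q = A·L / Q

t ≈ 5.02 s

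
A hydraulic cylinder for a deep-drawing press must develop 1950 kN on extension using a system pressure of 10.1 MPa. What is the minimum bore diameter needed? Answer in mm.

Extension force acts on the full piston face: F = P × (π/4)D².
D = √(4F / (πP)) = √(4 × 1950 kN / (π × 10.1 MPa))

D ≈ 496 mm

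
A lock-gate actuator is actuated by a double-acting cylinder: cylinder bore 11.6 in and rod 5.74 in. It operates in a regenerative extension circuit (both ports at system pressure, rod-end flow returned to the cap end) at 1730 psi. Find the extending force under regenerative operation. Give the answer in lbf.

With equal pressure on both faces, forces on the annular region cancel; the net push is pressure × rod cross-section.
Rod cross-section A_rod = π/4 × (5.74 in)² = 25.88 in^2
F = P × A_rod

F ≈ 44800 lbf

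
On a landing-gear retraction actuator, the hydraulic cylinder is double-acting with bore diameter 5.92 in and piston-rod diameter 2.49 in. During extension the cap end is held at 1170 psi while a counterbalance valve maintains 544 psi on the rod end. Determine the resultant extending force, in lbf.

Cap-side area A_cap = π/4 × (5.92 in)² = 27.53 in^2
Rod-side annular area A_ann = π/4 × (5.92² − 2.49²) = 22.66 in^2
Net thrust = P_cap·A_cap − P_rod·A_ann = 32200 lbf − 12320 lbf

F ≈ 19900 lbf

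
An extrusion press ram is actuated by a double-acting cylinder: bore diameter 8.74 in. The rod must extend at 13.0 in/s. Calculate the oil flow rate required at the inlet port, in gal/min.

Cap-side area A_cap = π/4 × (8.74 in)² = 59.99 in^2
Q = A × v

Q ≈ 203 gal/min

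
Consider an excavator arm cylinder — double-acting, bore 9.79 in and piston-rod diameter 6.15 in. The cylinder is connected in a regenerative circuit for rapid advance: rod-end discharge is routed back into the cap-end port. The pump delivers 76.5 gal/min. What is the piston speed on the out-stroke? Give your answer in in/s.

v ≈ 9.91 in/s

In regeneration the rod-end outflow joins the pump flow into the cap end, so the net volume the pump must supply per unit advance equals the rod cross-section area.
Rod cross-section A_rod = π/4 × (6.15 in)² = 29.71 in^2
v = Q_pump / A_rod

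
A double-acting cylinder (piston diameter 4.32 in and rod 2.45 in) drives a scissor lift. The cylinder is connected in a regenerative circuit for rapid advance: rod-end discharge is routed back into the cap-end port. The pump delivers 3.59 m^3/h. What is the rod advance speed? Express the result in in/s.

In regeneration the rod-end outflow joins the pump flow into the cap end, so the net volume the pump must supply per unit advance equals the rod cross-section area.
Rod cross-section A_rod = π/4 × (2.45 in)² = 4.714 in^2
v = Q_pump / A_rod

v ≈ 12.9 in/s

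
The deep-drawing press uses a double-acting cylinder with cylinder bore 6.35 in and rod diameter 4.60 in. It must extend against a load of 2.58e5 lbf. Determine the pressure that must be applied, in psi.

P ≈ 8150 psi

Cap-side area A_cap = π/4 × (6.35 in)² = 31.67 in^2
P = F / A = 2.58e5 lbf / A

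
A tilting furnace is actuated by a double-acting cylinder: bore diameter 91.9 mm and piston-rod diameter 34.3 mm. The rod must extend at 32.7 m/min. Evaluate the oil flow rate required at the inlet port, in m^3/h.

Q ≈ 13.0 m^3/h

Cap-side area A_cap = π/4 × (91.9 mm)² = 6633 mm^2
Q = A × v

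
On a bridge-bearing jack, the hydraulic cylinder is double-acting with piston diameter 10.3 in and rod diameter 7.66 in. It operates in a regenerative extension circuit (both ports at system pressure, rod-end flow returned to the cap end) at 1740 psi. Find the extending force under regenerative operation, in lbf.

F ≈ 80200 lbf

With equal pressure on both faces, forces on the annular region cancel; the net push is pressure × rod cross-section.
Rod cross-section A_rod = π/4 × (7.66 in)² = 46.08 in^2
F = P × A_rod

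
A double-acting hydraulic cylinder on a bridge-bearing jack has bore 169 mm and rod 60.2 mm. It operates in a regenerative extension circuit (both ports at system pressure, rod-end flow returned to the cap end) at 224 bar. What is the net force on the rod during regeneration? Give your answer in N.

With equal pressure on both faces, forces on the annular region cancel; the net push is pressure × rod cross-section.
Rod cross-section A_rod = π/4 × (60.2 mm)² = 2846 mm^2
F = P × A_rod

F ≈ 63800 N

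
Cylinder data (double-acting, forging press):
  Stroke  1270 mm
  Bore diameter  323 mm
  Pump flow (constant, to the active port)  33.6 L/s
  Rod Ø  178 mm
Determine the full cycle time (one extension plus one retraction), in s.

Cap-side area A_cap = π/4 × (323 mm)² = 81940 mm^2
Rod-side annular area A_ann = π/4 × (323² − 178²) = 57060 mm^2
t_ext = A_cap·L/Q = 3.097 s
t_ret = A_ann·L/Q = 2.157 s
t_cycle = t_ext + t_ret

t ≈ 5.25 s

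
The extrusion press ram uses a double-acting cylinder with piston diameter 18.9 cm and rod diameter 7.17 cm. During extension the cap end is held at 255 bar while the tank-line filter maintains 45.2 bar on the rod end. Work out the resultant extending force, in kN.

F ≈ 607 kN

Cap-side area A_cap = π/4 × (18.9 cm)² = 280.6 cm^2
Rod-side annular area A_ann = π/4 × (18.9² − 7.17²) = 240.2 cm^2
Net thrust = P_cap·A_cap − P_rod·A_ann = 715.4 kN − 108.6 kN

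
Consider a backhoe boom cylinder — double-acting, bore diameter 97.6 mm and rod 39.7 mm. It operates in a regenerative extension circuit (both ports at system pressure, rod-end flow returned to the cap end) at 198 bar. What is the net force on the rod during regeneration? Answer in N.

With equal pressure on both faces, forces on the annular region cancel; the net push is pressure × rod cross-section.
Rod cross-section A_rod = π/4 × (39.7 mm)² = 1238 mm^2
F = P × A_rod

F ≈ 24500 N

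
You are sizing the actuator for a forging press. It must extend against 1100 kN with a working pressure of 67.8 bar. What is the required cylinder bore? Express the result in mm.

D ≈ 455 mm

Extension force acts on the full piston face: F = P × (π/4)D².
D = √(4F / (πP)) = √(4 × 1100 kN / (π × 67.8 bar))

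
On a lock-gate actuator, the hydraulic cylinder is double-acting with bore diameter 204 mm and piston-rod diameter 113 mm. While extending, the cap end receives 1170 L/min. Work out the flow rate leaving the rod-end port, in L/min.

Q_out ≈ 811 L/min

Cap-side area A_cap = π/4 × (204 mm)² = 32690 mm^2
Rod-side annular area A_ann = π/4 × (204² − 113²) = 22660 mm^2
Piston speed v = Q_in/A_cap; rod-end outflow Q_out = v × A_ann = Q_in × A_ann/A_cap.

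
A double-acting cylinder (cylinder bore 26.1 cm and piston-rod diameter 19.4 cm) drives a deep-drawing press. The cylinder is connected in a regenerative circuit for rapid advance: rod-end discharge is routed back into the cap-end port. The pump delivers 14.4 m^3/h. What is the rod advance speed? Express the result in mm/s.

In regeneration the rod-end outflow joins the pump flow into the cap end, so the net volume the pump must supply per unit advance equals the rod cross-section area.
Rod cross-section A_rod = π/4 × (19.4 cm)² = 295.6 cm^2
v = Q_pump / A_rod

v ≈ 135 mm/s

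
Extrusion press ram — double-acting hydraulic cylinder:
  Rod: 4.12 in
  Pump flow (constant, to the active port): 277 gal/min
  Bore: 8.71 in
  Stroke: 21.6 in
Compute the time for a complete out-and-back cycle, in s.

t ≈ 2.14 s

Cap-side area A_cap = π/4 × (8.71 in)² = 59.58 in^2
Rod-side annular area A_ann = π/4 × (8.71² − 4.12²) = 46.25 in^2
t_ext = A_cap·L/Q = 1.207 s
t_ret = A_ann·L/Q = 0.9368 s
t_cycle = t_ext + t_ret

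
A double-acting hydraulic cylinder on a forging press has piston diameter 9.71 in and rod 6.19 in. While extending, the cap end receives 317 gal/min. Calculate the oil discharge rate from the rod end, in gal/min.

Q_out ≈ 188 gal/min

Cap-side area A_cap = π/4 × (9.71 in)² = 74.05 in^2
Rod-side annular area A_ann = π/4 × (9.71² − 6.19²) = 43.96 in^2
Piston speed v = Q_in/A_cap; rod-end outflow Q_out = v × A_ann = Q_in × A_ann/A_cap.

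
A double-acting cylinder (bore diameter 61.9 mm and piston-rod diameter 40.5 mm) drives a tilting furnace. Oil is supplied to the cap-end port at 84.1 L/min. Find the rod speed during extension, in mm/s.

v ≈ 466 mm/s

Cap-side area A_cap = π/4 × (61.9 mm)² = 3009 mm^2
v = Q / A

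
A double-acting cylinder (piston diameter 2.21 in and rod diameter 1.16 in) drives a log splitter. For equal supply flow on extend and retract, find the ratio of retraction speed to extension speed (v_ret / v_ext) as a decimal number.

v_ret/v_ext ≈ 1.38

Cap-side area A_cap = π/4 × (2.21 in)² = 3.836 in^2
Rod-side annular area A_ann = π/4 × (2.21² − 1.16²) = 2.779 in^2
For equal Q, v ∝ 1/A, so v_ret/v_ext = A_cap/A_ann.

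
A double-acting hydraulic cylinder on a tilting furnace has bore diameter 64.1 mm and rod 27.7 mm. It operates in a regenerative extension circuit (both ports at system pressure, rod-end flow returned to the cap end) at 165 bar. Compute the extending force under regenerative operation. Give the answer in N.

F ≈ 9940 N

With equal pressure on both faces, forces on the annular region cancel; the net push is pressure × rod cross-section.
Rod cross-section A_rod = π/4 × (27.7 mm)² = 602.6 mm^2
F = P × A_rod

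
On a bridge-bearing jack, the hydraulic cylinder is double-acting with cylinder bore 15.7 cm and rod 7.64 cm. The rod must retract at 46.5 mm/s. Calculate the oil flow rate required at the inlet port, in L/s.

Rod-side annular area A_ann = π/4 × (15.7² − 7.64²) = 147.7 cm^2
Q = A × v

Q ≈ 0.687 L/s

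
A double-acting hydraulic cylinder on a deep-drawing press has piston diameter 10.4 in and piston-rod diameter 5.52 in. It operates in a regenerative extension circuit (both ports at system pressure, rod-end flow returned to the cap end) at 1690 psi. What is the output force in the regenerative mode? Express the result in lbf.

F ≈ 40400 lbf

With equal pressure on both faces, forces on the annular region cancel; the net push is pressure × rod cross-section.
Rod cross-section A_rod = π/4 × (5.52 in)² = 23.93 in^2
F = P × A_rod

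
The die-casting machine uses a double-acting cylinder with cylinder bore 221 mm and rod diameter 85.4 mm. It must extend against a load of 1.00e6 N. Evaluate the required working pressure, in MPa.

P ≈ 26.1 MPa

Cap-side area A_cap = π/4 × (221 mm)² = 38360 mm^2
P = F / A = 1.00e6 N / A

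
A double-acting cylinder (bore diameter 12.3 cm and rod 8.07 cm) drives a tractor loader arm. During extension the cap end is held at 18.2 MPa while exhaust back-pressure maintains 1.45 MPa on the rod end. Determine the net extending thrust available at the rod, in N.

F ≈ 2.06e5 N

Cap-side area A_cap = π/4 × (12.3 cm)² = 118.8 cm^2
Rod-side annular area A_ann = π/4 × (12.3² − 8.07²) = 67.67 cm^2
Net thrust = P_cap·A_cap − P_rod·A_ann = 2.163e5 N − 9813 N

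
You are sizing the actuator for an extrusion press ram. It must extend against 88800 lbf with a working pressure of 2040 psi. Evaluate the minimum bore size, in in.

Extension force acts on the full piston face: F = P × (π/4)D².
D = √(4F / (πP)) = √(4 × 88800 lbf / (π × 2040 psi))

D ≈ 7.44 in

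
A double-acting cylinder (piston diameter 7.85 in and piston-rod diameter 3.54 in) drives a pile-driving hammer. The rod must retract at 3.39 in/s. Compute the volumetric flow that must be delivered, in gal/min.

Q ≈ 33.9 gal/min

Rod-side annular area A_ann = π/4 × (7.85² − 3.54²) = 38.56 in^2
Q = A × v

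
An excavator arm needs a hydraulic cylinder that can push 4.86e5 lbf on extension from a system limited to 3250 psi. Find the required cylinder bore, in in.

D ≈ 13.8 in

Extension force acts on the full piston face: F = P × (π/4)D².
D = √(4F / (πP)) = √(4 × 4.86e5 lbf / (π × 3250 psi))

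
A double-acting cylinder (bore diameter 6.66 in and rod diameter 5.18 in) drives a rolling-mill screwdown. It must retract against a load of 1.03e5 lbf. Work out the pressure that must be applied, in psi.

P ≈ 7480 psi

Rod-side annular area A_ann = π/4 × (6.66² − 5.18²) = 13.76 in^2
Retraction: pressure acts on the annular area.
P = F / A = 1.03e5 lbf / A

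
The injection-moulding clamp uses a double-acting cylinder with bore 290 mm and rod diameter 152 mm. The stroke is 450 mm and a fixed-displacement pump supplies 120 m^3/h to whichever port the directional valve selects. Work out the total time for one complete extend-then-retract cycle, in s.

Cap-side area A_cap = π/4 × (290 mm)² = 66050 mm^2
Rod-side annular area A_ann = π/4 × (290² − 152²) = 47910 mm^2
t_ext = A_cap·L/Q = 0.8917 s
t_ret = A_ann·L/Q = 0.6467 s
t_cycle = t_ext + t_ret

t ≈ 1.54 s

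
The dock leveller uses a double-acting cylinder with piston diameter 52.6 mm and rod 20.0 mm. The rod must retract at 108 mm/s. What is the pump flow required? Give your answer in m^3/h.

Rod-side annular area A_ann = π/4 × (52.6² − 20.0²) = 1859 mm^2
Q = A × v

Q ≈ 0.723 m^3/h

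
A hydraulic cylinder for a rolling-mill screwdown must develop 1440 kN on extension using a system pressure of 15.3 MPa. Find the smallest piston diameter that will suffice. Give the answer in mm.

D ≈ 346 mm

Extension force acts on the full piston face: F = P × (π/4)D².
D = √(4F / (πP)) = √(4 × 1440 kN / (π × 15.3 MPa))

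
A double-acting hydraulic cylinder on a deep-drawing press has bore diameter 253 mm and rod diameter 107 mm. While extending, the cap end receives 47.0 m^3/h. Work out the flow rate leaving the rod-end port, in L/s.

Cap-side area A_cap = π/4 × (253 mm)² = 50270 mm^2
Rod-side annular area A_ann = π/4 × (253² − 107²) = 41280 mm^2
Piston speed v = Q_in/A_cap; rod-end outflow Q_out = v × A_ann = Q_in × A_ann/A_cap.

Q_out ≈ 10.7 L/s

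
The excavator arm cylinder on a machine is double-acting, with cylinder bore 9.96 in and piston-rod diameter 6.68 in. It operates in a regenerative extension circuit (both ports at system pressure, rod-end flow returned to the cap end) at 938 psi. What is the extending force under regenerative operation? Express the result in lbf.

F ≈ 32900 lbf

With equal pressure on both faces, forces on the annular region cancel; the net push is pressure × rod cross-section.
Rod cross-section A_rod = π/4 × (6.68 in)² = 35.05 in^2
F = P × A_rod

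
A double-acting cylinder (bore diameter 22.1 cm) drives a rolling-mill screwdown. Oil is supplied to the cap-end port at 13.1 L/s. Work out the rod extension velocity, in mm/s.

v ≈ 342 mm/s

Cap-side area A_cap = π/4 × (22.1 cm)² = 383.6 cm^2
v = Q / A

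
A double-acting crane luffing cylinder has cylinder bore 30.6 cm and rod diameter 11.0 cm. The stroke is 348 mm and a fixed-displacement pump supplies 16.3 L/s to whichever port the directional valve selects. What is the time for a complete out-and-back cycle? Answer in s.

Cap-side area A_cap = π/4 × (30.6 cm)² = 735.4 cm^2
Rod-side annular area A_ann = π/4 × (30.6² − 11.0²) = 640.4 cm^2
t_ext = A_cap·L/Q = 1.570 s
t_ret = A_ann·L/Q = 1.367 s
t_cycle = t_ext + t_ret

t ≈ 2.94 s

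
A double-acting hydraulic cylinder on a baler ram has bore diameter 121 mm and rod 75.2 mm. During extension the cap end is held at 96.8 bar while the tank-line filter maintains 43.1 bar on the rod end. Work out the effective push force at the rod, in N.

F ≈ 80900 N

Cap-side area A_cap = π/4 × (121 mm)² = 11500 mm^2
Rod-side annular area A_ann = π/4 × (121² − 75.2²) = 7058 mm^2
Net thrust = P_cap·A_cap − P_rod·A_ann = 1.113e5 N − 30420 N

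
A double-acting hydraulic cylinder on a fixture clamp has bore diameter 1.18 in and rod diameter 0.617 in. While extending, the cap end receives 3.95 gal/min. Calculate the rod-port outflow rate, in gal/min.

Cap-side area A_cap = π/4 × (1.18 in)² = 1.094 in^2
Rod-side annular area A_ann = π/4 × (1.18² − 0.617²) = 0.7946 in^2
Piston speed v = Q_in/A_cap; rod-end outflow Q_out = v × A_ann = Q_in × A_ann/A_cap.

Q_out ≈ 2.87 gal/min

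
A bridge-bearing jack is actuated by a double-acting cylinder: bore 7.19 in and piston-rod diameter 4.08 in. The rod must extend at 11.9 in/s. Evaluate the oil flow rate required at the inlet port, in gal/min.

Q ≈ 125 gal/min

Cap-side area A_cap = π/4 × (7.19 in)² = 40.60 in^2
Q = A × v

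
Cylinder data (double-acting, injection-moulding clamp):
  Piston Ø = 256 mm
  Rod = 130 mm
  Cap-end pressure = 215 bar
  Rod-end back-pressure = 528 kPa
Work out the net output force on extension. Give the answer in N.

Cap-side area A_cap = π/4 × (256 mm)² = 51470 mm^2
Rod-side annular area A_ann = π/4 × (256² − 130²) = 38200 mm^2
Net thrust = P_cap·A_cap − P_rod·A_ann = 1.107e6 N − 20170 N

F ≈ 1.09e6 N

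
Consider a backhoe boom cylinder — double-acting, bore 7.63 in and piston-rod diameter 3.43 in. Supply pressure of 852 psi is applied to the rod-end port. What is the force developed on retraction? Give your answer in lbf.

Rod-side annular area A_ann = π/4 × (7.63² − 3.43²) = 36.48 in^2
On retraction the pressure acts on the annular area (bore minus rod).
F = P × A_ann

F ≈ 31100 lbf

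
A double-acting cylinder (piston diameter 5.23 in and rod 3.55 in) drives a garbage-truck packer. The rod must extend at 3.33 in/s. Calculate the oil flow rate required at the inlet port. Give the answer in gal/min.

Q ≈ 18.6 gal/min

Cap-side area A_cap = π/4 × (5.23 in)² = 21.48 in^2
Q = A × v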